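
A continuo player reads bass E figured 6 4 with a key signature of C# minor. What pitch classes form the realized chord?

E, A, C#

A fourth above E in this key is A.
A sixth above E in this key is C#.
Together with the bass E, this spells A major in second inversion.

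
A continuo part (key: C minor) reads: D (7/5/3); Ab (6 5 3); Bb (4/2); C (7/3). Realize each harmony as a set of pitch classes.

D (7/5/3): D, F, Ab, C.
Ab (6/5/3): Ab, C, Eb, F.
Bb (6/4/2): Bb, C, Eb, G.
C (7/5/3): C, Eb, G, Bb.

D, F, Ab, C | Ab, C, Eb, F | Bb, C, Eb, G | C, Eb, G, Bb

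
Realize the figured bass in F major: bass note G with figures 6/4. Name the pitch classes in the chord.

G, C, E

A fourth above G in this key is C.
A sixth above G in this key is E.
Together with the bass G, this spells C major in second inversion.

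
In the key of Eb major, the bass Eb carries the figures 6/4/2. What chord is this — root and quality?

F minor seventh

The figures 6/4/2 indicate a seventh chord in third inversion.
In third inversion the root lies a second above the bass: a second above Eb in Eb major is F.
The chord tones are Eb, F, Ab, C, giving F minor seventh.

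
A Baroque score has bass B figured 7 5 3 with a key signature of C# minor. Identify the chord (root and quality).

The figures 7 5 3 indicate a seventh chord in root position.
In root position the bass is the root, so the root is B.
The chord tones are B, D#, F#, A, giving B dominant seventh.

B dominant seventh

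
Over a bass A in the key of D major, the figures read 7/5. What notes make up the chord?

A, C#, E, G

The written figures 7/5 are shorthand for 7/5/3: the 3 is implied.
A third above A in this key is C#.
A fifth above A in this key is E.
A seventh above A in this key is G.
Together with the bass A, this spells A dominant seventh in root position.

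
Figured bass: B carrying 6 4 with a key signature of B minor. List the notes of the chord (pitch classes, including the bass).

A fourth above B in this key is E.
A sixth above B in this key is G.
Together with the bass B, this spells E minor in second inversion.

B, E, G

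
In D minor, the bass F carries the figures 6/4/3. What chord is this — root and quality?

The figures 6/4/3 indicate a seventh chord in second inversion.
In second inversion the root lies a fourth above the bass: a fourth above F in D minor is Bb.
The chord tones are F, A, Bb, D, giving Bb major seventh.

Bb major seventh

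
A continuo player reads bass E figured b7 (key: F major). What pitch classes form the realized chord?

E, G, Bb, Db

The written figures b7 are shorthand for 7/5/3: the 5/3 are implied.
A third above E in this key is G.
A fifth above E in this key is Bb.
A seventh above E in this key is D, lowered to Db by the flat.
Together with the bass E, this spells E diminished seventh in root position.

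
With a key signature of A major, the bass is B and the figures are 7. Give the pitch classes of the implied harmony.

The written figures 7 are shorthand for 7/5/3: the 5/3 are implied.
A third above B in this key is D.
A fifth above B in this key is F#.
A seventh above B in this key is A.
Together with the bass B, this spells B minor seventh in root position.

B, D, F#, A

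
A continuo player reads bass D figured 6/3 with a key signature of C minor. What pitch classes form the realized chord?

A third above D in this key is F.
A sixth above D in this key is Bb.
Together with the bass D, this spells Bb major in first inversion.

D, F, Bb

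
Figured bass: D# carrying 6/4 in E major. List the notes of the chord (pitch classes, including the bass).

D#, G#, B

A fourth above D# in this key is G#.
A sixth above D# in this key is B.
Together with the bass D#, this spells G# minor in second inversion.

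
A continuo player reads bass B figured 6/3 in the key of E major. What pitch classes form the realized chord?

A third above B in this key is D#.
A sixth above B in this key is G#.
Together with the bass B, this spells G# minor in first inversion.

B, D#, G#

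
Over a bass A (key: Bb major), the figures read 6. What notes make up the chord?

A, C, F

The written figures 6 are shorthand for 6/3: the 3 is implied.
A third above A in this key is C.
A sixth above A in this key is F.
Together with the bass A, this spells F major in first inversion.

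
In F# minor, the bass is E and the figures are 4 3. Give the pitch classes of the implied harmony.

The written figures 4 3 are shorthand for 6/4/3: the 6 is implied.
A third above E in this key is G#.
A fourth above E in this key is A.
A sixth above E in this key is C#.
Together with the bass E, this spells A major seventh in second inversion.

E, G#, A, C#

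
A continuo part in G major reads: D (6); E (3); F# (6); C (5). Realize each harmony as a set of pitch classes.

D (6/3): D, F#, B.
E (5/3): E, G, B.
F# (6/3): F#, A, D.
C (5/3): C, E, G.

D, F#, B | E, G, B | F#, A, D | C, E, G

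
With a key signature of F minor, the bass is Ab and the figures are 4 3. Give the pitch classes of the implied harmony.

The written figures 4 3 are shorthand for 6/4/3: the 6 is implied.
A third above Ab in this key is C.
A fourth above Ab in this key is Db.
A sixth above Ab in this key is F.
Together with the bass Ab, this spells Db major seventh in second inversion.

Ab, C, Db, F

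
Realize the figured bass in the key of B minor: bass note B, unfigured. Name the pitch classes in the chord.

An unfigured bass implies 5/3.
A third above B in this key is D.
A fifth above B in this key is F#.
Together with the bass B, this spells B minor in root position.

B, D, F#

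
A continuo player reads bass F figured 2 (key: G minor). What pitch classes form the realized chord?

F, G, Bb, D

The written figures 2 are shorthand for 6/4/2: the 6/4 are implied.
A second above F in this key is G.
A fourth above F in this key is Bb.
A sixth above F in this key is D.
Together with the bass F, this spells G minor seventh in third inversion.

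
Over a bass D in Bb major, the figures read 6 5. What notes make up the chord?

D, F, A, Bb

The written figures 6 5 are shorthand for 6/5/3: the 3 is implied.
A third above D in this key is F.
A fifth above D in this key is A.
A sixth above D in this key is Bb.
Together with the bass D, this spells Bb major seventh in first inversion.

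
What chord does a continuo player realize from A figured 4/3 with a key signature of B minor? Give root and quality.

The figures 4/3 indicate a seventh chord in second inversion.
In second inversion the root lies a fourth above the bass: a fourth above A in B minor is D.
The chord tones are A, C#, D, F#, giving D major seventh.

D major seventh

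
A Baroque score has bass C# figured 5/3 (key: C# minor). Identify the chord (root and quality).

C# minor

The figures 5/3 indicate a triad in root position.
In root position the bass is the root, so the root is C#.
The chord tones are C#, E, G#, giving C# minor.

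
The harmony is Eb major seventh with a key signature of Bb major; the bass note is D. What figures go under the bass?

D is the seventh of Eb major seventh, so the chord is in third inversion.
A seventh chord in third inversion is figured 6/4/2, conventionally abbreviated 4/2.

4/2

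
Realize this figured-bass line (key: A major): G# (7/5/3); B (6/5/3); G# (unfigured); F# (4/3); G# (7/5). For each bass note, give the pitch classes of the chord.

G#, B, D, F# | B, D, F#, G# | G#, B, D | F#, A, B, D | G#, B, D, F#

G# (7/5/3): G#, B, D, F#.
B (6/5/3): B, D, F#, G#.
G# (5/3): G#, B, D.
F# (6/4/3): F#, A, B, D.
G# (7/5/3): G#, B, D, F#.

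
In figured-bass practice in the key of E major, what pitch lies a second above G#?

A

Counting 1 letter step above G# lands on A; in E major, that letter is A.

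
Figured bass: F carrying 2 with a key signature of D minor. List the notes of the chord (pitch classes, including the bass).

The written figures 2 are shorthand for 6/4/2: the 6/4 are implied.
A second above F in this key is G.
A fourth above F in this key is Bb.
A sixth above F in this key is D.
Together with the bass F, this spells G minor seventh in third inversion.

F, G, Bb, D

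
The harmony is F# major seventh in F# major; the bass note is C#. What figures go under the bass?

4/3

C# is the fifth of F# major seventh, so the chord is in second inversion.
A seventh chord in second inversion is figured 6/4/3, conventionally abbreviated 4/3.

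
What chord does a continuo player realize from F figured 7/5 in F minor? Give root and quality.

The figures 7/5 indicate a seventh chord in root position.
In root position the bass is the root, so the root is F.
The chord tones are F, Ab, C, Eb, giving F minor seventh.

F minor seventh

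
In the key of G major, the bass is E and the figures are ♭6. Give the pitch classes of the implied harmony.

The written figures ♭6 are shorthand for 6/3: the 3 is implied.
A third above E in this key is G.
A sixth above E in this key is C, lowered to Cb by the flat.

E, G, Cb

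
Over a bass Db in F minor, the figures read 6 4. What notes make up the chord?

A fourth above Db in this key is G.
A sixth above Db in this key is Bb.
Together with the bass Db, this spells G diminished in second inversion.

Db, G, Bb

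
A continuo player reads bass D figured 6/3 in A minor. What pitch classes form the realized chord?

A third above D in this key is F.
A sixth above D in this key is B.
Together with the bass D, this spells B diminished in first inversion.

D, F, B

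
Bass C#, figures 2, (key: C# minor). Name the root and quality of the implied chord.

The figures 2 indicate a seventh chord in third inversion.
In third inversion the root lies a second above the bass: a second above C# in C# minor is D#.
The chord tones are C#, D#, F#, A, giving D# half-diminished seventh.

D# half-diminished seventh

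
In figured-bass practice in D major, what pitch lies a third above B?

D

Counting 2 letter steps above B lands on D; in D major, that letter is D.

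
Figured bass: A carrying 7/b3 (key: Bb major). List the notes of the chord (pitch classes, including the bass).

A, Cb, Eb, G

The written figures 7/b3 are shorthand for 7/5/3: the 5 is implied.
A third above A in this key is C, lowered to Cb by the flat.
A fifth above A in this key is Eb.
A seventh above A in this key is G.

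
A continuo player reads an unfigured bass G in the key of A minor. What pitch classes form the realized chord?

G, B, D

An unfigured bass implies 5/3.
A third above G in this key is B.
A fifth above G in this key is D.
Together with the bass G, this spells G major in root position.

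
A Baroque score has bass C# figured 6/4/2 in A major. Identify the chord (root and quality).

The figures 6/4/2 indicate a seventh chord in third inversion.
In third inversion the root lies a second above the bass: a second above C# in A major is D.
The chord tones are C#, D, F#, A, giving D major seventh.

D major seventh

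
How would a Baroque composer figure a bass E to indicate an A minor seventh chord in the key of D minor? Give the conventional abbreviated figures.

4/3

E is the fifth of A minor seventh, so the chord is in second inversion.
A seventh chord in second inversion is figured 6/4/3, conventionally abbreviated 4/3.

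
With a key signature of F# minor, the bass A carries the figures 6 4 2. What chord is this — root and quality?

The figures 6 4 2 indicate a seventh chord in third inversion.
In third inversion the root lies a second above the bass: a second above A in F# minor is B.
The chord tones are A, B, D, F#, giving B minor seventh.

B minor seventh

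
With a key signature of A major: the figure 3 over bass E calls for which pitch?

G#

Counting 2 letter steps above E lands on G; in A major, that letter is G#.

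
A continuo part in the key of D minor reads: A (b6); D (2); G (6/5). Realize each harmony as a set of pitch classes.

A (b6/3): A, C, Fb.
D (6/4/2): D, E, G, Bb.
G (6/5/3): G, Bb, D, E.

A, C, Fb | D, E, G, Bb | G, Bb, D, E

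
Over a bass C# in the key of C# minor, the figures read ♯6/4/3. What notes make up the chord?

A third above C# in this key is E.
A fourth above C# in this key is F#.
A sixth above C# in this key is A, raised to A# by the sharp.
Together with the bass C#, this spells F# dominant seventh in second inversion.

C#, E, F#, A#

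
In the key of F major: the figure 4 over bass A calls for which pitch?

D

Counting 3 letter steps above A lands on D; in F major, that letter is D.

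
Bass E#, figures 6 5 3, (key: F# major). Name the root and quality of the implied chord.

The figures 6 5 3 indicate a seventh chord in first inversion.
In first inversion the root lies a sixth above the bass: a sixth above E# in F# major is C#.
The chord tones are E#, G#, B, C#, giving C# dominant seventh.

C# dominant seventh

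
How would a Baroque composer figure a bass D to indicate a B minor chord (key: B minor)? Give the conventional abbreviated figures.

6

D is the third of B minor, so the chord is in first inversion.
A triad in first inversion is figured 6/3, conventionally abbreviated 6.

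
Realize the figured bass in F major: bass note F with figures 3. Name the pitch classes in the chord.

The written figures 3 are shorthand for 5/3: the 5 is implied.
A third above F in this key is A.
A fifth above F in this key is C.
Together with the bass F, this spells F major in root position.

F, A, C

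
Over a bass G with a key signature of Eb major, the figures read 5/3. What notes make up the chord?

A third above G in this key is Bb.
A fifth above G in this key is D.
Together with the bass G, this spells G minor in root position.

G, Bb, D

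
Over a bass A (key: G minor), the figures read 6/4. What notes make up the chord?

A fourth above A in this key is D.
A sixth above A in this key is F.
Together with the bass A, this spells D minor in second inversion.

A, D, F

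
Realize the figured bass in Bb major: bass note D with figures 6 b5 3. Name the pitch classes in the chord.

D, F, Ab, Bb

A third above D in this key is F.
A fifth above D in this key is A, lowered to Ab by the flat.
A sixth above D in this key is Bb.
Together with the bass D, this spells Bb dominant seventh in first inversion.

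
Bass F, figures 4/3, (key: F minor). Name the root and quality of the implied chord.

Bb minor seventh

The figures 4/3 indicate a seventh chord in second inversion.
In second inversion the root lies a fourth above the bass: a fourth above F in F minor is Bb.
The chord tones are F, Ab, Bb, Db, giving Bb minor seventh.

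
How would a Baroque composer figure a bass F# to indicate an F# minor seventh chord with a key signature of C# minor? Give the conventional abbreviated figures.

7

F# is the root of F# minor seventh, so the chord is in root position.
A seventh chord in root position is figured 7/5/3, conventionally abbreviated 7.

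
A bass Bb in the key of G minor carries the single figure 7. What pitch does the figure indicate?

Counting 6 letter steps above Bb lands on A; in G minor, that letter is A.

A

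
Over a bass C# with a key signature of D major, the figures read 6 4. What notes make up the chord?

A fourth above C# in this key is F#.
A sixth above C# in this key is A.
Together with the bass C#, this spells F# minor in second inversion.

C#, F#, A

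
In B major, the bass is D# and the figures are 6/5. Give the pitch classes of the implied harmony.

The written figures 6/5 are shorthand for 6/5/3: the 3 is implied.
A third above D# in this key is F#.
A fifth above D# in this key is A#.
A sixth above D# in this key is B.
Together with the bass D#, this spells B major seventh in first inversion.

D#, F#, A#, B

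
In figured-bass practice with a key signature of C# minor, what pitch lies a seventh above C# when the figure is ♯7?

B#

Counting 6 letter steps above C# lands on B; in C# minor, that letter is B.
The #7 figure raises it a semitone, giving B#.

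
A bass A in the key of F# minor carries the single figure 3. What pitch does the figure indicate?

C#

Counting 2 letter steps above A lands on C; in F# minor, that letter is C#.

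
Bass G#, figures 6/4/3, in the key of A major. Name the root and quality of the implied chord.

The figures 6/4/3 indicate a seventh chord in second inversion.
In second inversion the root lies a fourth above the bass: a fourth above G# in A major is C#.
The chord tones are G#, B, C#, E, giving C# minor seventh.

C# minor seventh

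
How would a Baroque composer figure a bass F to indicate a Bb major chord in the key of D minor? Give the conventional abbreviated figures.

F is the fifth of Bb major, so the chord is in second inversion.
A triad in second inversion is figured 6/4, conventionally abbreviated 6/4.

6/4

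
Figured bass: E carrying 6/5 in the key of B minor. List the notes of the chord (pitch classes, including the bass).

E, G, B, C#

The written figures 6/5 are shorthand for 6/5/3: the 3 is implied.
A third above E in this key is G.
A fifth above E in this key is B.
A sixth above E in this key is C#.
Together with the bass E, this spells C# half-diminished seventh in first inversion.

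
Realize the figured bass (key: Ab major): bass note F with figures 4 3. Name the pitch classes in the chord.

The written figures 4 3 are shorthand for 6/4/3: the 6 is implied.
A third above F in this key is Ab.
A fourth above F in this key is Bb.
A sixth above F in this key is Db.
Together with the bass F, this spells Bb minor seventh in second inversion.

F, Ab, Bb, Db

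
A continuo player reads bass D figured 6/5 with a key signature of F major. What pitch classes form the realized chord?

D, F, A, Bb

The written figures 6/5 are shorthand for 6/5/3: the 3 is implied.
A third above D in this key is F.
A fifth above D in this key is A.
A sixth above D in this key is Bb.
Together with the bass D, this spells Bb major seventh in first inversion.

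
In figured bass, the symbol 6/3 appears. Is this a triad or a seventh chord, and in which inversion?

triad, first inversion

Intervals of 6/3 above the bass form a triad; the bass is the third, so this is first inversion.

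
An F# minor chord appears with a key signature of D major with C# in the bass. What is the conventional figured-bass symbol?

6/4

C# is the fifth of F# minor, so the chord is in second inversion.
A triad in second inversion is figured 6/4, conventionally abbreviated 6/4.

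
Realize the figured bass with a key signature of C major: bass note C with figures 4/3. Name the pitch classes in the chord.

C, E, F, A

The written figures 4/3 are shorthand for 6/4/3: the 6 is implied.
A third above C in this key is E.
A fourth above C in this key is F.
A sixth above C in this key is A.
Together with the bass C, this spells F major seventh in second inversion.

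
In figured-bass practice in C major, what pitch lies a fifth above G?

D

Counting 4 letter steps above G lands on D; in C major, that letter is D.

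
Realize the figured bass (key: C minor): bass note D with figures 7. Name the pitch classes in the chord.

D, F, Ab, C

The written figures 7 are shorthand for 7/5/3: the 5/3 are implied.
A third above D in this key is F.
A fifth above D in this key is Ab.
A seventh above D in this key is C.
Together with the bass D, this spells D half-diminished seventh in root position.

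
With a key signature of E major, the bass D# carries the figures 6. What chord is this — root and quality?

B major

The figures 6 indicate a triad in first inversion.
In first inversion the root lies a sixth above the bass: a sixth above D# in E major is B.
The chord tones are D#, F#, B, giving B major.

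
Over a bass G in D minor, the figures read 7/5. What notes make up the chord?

G, Bb, D, F

The written figures 7/5 are shorthand for 7/5/3: the 3 is implied.
A third above G in this key is Bb.
A fifth above G in this key is D.
A seventh above G in this key is F.
Together with the bass G, this spells G minor seventh in root position.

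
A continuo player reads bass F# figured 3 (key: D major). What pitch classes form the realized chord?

F#, A, C#

The written figures 3 are shorthand for 5/3: the 5 is implied.
A third above F# in this key is A.
A fifth above F# in this key is C#.
Together with the bass F#, this spells F# minor in root position.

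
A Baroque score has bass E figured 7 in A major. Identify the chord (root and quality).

The figures 7 indicate a seventh chord in root position.
In root position the bass is the root, so the root is E.
The chord tones are E, G#, B, D, giving E dominant seventh.

E dominant seventh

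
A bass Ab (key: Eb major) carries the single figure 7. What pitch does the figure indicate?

G

Counting 6 letter steps above Ab lands on G; in Eb major, that letter is G.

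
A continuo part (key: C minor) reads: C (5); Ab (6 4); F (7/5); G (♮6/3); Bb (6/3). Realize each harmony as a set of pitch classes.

C, Eb, G | Ab, D, F | F, Ab, C, Eb | G, Bb, E | Bb, D, G

C (5/3): C, Eb, G.
Ab (6/4): Ab, D, F.
F (7/5/3): F, Ab, C, Eb.
G (♮6/3): G, Bb, E.
Bb (6/3): Bb, D, G.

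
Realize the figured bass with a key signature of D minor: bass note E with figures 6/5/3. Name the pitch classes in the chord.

E, G, Bb, C

A third above E in this key is G.
A fifth above E in this key is Bb.
A sixth above E in this key is C.
Together with the bass E, this spells C dominant seventh in first inversion.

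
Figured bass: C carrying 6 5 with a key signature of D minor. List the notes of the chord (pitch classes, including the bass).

C, E, G, A

The written figures 6 5 are shorthand for 6/5/3: the 3 is implied.
A third above C in this key is E.
A fifth above C in this key is G.
A sixth above C in this key is A.
Together with the bass C, this spells A minor seventh in first inversion.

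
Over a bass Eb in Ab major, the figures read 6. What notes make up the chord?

The written figures 6 are shorthand for 6/3: the 3 is implied.
A third above Eb in this key is G.
A sixth above Eb in this key is C.
Together with the bass Eb, this spells C minor in first inversion.

Eb, G, C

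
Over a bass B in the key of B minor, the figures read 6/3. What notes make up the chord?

A third above B in this key is D.
A sixth above B in this key is G.
Together with the bass B, this spells G major in first inversion.

B, D, G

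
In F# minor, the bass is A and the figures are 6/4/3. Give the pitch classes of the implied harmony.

A, C#, D, F#

A third above A in this key is C#.
A fourth above A in this key is D.
A sixth above A in this key is F#.
Together with the bass A, this spells D major seventh in second inversion.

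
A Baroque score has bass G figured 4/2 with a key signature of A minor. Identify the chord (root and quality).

A minor seventh

The figures 4/2 indicate a seventh chord in third inversion.
In third inversion the root lies a second above the bass: a second above G in A minor is A.
The chord tones are G, A, C, E, giving A minor seventh.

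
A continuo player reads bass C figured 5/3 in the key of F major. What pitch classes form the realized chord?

A third above C in this key is E.
A fifth above C in this key is G.
Together with the bass C, this spells C major in root position.

C, E, G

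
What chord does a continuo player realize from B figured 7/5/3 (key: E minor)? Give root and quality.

The figures 7/5/3 indicate a seventh chord in root position.
In root position the bass is the root, so the root is B.
The chord tones are B, D, F#, A, giving B minor seventh.

B minor seventh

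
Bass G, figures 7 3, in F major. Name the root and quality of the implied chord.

The figures 7 3 indicate a seventh chord in root position.
In root position the bass is the root, so the root is G.
The chord tones are G, Bb, D, F, giving G minor seventh.

G minor seventh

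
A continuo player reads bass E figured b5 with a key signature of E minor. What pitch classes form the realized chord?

E, G, Bb

The written figures b5 are shorthand for 5/3: the 3 is implied.
A third above E in this key is G.
A fifth above E in this key is B, lowered to Bb by the flat.
Together with the bass E, this spells E diminished in root position.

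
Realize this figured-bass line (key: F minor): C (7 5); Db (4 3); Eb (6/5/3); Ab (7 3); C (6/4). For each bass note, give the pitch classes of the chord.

C, Eb, G, Bb | Db, F, G, Bb | Eb, G, Bb, C | Ab, C, Eb, G | C, F, Ab

C (7/5/3): C, Eb, G, Bb.
Db (6/4/3): Db, F, G, Bb.
Eb (6/5/3): Eb, G, Bb, C.
Ab (7/5/3): Ab, C, Eb, G.
C (6/4): C, F, Ab.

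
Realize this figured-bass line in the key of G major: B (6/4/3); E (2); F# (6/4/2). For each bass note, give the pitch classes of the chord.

B (6/4/3): B, D, E, G.
E (6/4/2): E, F#, A, C.
F# (6/4/2): F#, G, B, D.

B, D, E, G | E, F#, A, C | F#, G, B, D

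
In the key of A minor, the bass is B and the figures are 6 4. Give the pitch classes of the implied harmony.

A fourth above B in this key is E.
A sixth above B in this key is G.
Together with the bass B, this spells E minor in second inversion.

B, E, G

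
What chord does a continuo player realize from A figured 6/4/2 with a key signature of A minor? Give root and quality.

B half-diminished seventh

The figures 6/4/2 indicate a seventh chord in third inversion.
In third inversion the root lies a second above the bass: a second above A in A minor is B.
The chord tones are A, B, D, F, giving B half-diminished seventh.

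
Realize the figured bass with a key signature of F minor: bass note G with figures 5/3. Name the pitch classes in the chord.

G, Bb, Db

A third above G in this key is Bb.
A fifth above G in this key is Db.
Together with the bass G, this spells G diminished in root position.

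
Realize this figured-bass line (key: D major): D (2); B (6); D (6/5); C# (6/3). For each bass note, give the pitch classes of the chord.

D, E, G, B | B, D, G | D, F#, A, B | C#, E, A

D (6/4/2): D, E, G, B.
B (6/3): B, D, G.
D (6/5/3): D, F#, A, B.
C# (6/3): C#, E, A.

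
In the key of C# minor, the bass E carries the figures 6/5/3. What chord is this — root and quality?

C# minor seventh

The figures 6/5/3 indicate a seventh chord in first inversion.
In first inversion the root lies a sixth above the bass: a sixth above E in C# minor is C#.
The chord tones are E, G#, B, C#, giving C# minor seventh.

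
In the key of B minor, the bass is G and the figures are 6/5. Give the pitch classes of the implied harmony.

The written figures 6/5 are shorthand for 6/5/3: the 3 is implied.
A third above G in this key is B.
A fifth above G in this key is D.
A sixth above G in this key is E.
Together with the bass G, this spells E minor seventh in first inversion.

G, B, D, E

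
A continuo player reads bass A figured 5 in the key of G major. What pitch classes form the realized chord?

A, C, E

The written figures 5 are shorthand for 5/3: the 3 is implied.
A third above A in this key is C.
A fifth above A in this key is E.
Together with the bass A, this spells A minor in root position.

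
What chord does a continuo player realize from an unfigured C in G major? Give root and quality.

An unfigured bass indicates a triad in root position.
In root position the bass is the root, so the root is C.
The chord tones are C, E, G, giving C major.

C major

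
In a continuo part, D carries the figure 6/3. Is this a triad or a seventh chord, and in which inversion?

triad, first inversion

Intervals of 6/3 above the bass form a triad; the bass is the third, so this is first inversion.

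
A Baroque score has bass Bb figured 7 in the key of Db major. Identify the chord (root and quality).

The figures 7 indicate a seventh chord in root position.
In root position the bass is the root, so the root is Bb.
The chord tones are Bb, Db, F, Ab, giving Bb minor seventh.

Bb minor seventh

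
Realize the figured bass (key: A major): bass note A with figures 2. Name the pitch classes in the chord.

A, B, D, F#

The written figures 2 are shorthand for 6/4/2: the 6/4 are implied.
A second above A in this key is B.
A fourth above A in this key is D.
A sixth above A in this key is F#.
Together with the bass A, this spells B minor seventh in third inversion.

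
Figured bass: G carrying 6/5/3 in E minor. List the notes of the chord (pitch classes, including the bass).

A third above G in this key is B.
A fifth above G in this key is D.
A sixth above G in this key is E.
Together with the bass G, this spells E minor seventh in first inversion.

G, B, D, E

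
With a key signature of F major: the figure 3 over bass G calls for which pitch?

Bb

Counting 2 letter steps above G lands on B; in F major, that letter is Bb.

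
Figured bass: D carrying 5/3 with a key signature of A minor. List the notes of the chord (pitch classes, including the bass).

A third above D in this key is F.
A fifth above D in this key is A.
Together with the bass D, this spells D minor in root position.

D, F, A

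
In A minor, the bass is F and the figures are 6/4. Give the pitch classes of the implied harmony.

A fourth above F in this key is B.
A sixth above F in this key is D.
Together with the bass F, this spells B diminished in second inversion.

F, B, D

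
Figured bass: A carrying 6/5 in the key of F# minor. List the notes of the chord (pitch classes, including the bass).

A, C#, E, F#

The written figures 6/5 are shorthand for 6/5/3: the 3 is implied.
A third above A in this key is C#.
A fifth above A in this key is E.
A sixth above A in this key is F#.
Together with the bass A, this spells F# minor seventh in first inversion.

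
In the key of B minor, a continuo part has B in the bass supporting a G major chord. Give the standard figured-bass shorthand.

B is the third of G major, so the chord is in first inversion.
A triad in first inversion is figured 6/3, conventionally abbreviated 6.

6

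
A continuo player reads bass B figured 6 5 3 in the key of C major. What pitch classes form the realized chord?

B, D, F, G

A third above B in this key is D.
A fifth above B in this key is F.
A sixth above B in this key is G.
Together with the bass B, this spells G dominant seventh in first inversion.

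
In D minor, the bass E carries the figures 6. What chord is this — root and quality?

C major

The figures 6 indicate a triad in first inversion.
In first inversion the root lies a sixth above the bass: a sixth above E in D minor is C.
The chord tones are E, G, C, giving C major.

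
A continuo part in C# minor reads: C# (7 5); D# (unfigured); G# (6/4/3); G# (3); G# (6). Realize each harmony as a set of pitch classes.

C# (7/5/3): C#, E, G#, B.
D# (5/3): D#, F#, A.
G# (6/4/3): G#, B, C#, E.
G# (5/3): G#, B, D#.
G# (6/3): G#, B, E.

C#, E, G#, B | D#, F#, A | G#, B, C#, E | G#, B, D# | G#, B, E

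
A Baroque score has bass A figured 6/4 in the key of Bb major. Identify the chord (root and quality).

The figures 6/4 indicate a triad in second inversion.
In second inversion the root lies a fourth above the bass: a fourth above A in Bb major is D.
The chord tones are A, D, F, giving D minor.

D minor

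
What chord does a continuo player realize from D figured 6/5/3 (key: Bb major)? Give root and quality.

The figures 6/5/3 indicate a seventh chord in first inversion.
In first inversion the root lies a sixth above the bass: a sixth above D in Bb major is Bb.
The chord tones are D, F, A, Bb, giving Bb major seventh.

Bb major seventh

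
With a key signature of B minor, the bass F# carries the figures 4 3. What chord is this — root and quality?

The figures 4 3 indicate a seventh chord in second inversion.
In second inversion the root lies a fourth above the bass: a fourth above F# in B minor is B.
The chord tones are F#, A, B, D, giving B minor seventh.

B minor seventh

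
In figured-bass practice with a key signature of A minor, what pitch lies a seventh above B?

Counting 6 letter steps above B lands on A; in A minor, that letter is A.

A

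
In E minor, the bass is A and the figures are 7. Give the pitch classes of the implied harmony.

The written figures 7 are shorthand for 7/5/3: the 5/3 are implied.
A third above A in this key is C.
A fifth above A in this key is E.
A seventh above A in this key is G.
Together with the bass A, this spells A minor seventh in root position.

A, C, E, G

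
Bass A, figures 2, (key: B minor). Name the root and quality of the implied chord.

The figures 2 indicate a seventh chord in third inversion.
In third inversion the root lies a second above the bass: a second above A in B minor is B.
The chord tones are A, B, D, F#, giving B minor seventh.

B minor seventh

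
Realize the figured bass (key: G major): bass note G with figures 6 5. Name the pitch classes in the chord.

G, B, D, E

The written figures 6 5 are shorthand for 6/5/3: the 3 is implied.
A third above G in this key is B.
A fifth above G in this key is D.
A sixth above G in this key is E.
Together with the bass G, this spells E minor seventh in first inversion.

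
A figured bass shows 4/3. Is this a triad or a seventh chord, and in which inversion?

seventh chord, second inversion

4/3 is shorthand for 6/4/3.
Intervals of 6/4/3 above the bass form a seventh chord; the bass is the fifth, so this is second inversion.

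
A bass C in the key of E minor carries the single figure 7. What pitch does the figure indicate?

B

Counting 6 letter steps above C lands on B; in E minor, that letter is B.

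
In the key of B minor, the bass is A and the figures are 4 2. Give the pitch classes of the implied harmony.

The written figures 4 2 are shorthand for 6/4/2: the 6 is implied.
A second above A in this key is B.
A fourth above A in this key is D.
A sixth above A in this key is F#.
Together with the bass A, this spells B minor seventh in third inversion.

A, B, D, F#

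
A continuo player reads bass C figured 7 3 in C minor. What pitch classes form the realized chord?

The written figures 7 3 are shorthand for 7/5/3: the 5 is implied.
A third above C in this key is Eb.
A fifth above C in this key is G.
A seventh above C in this key is Bb.
Together with the bass C, this spells C minor seventh in root position.

C, Eb, G, Bb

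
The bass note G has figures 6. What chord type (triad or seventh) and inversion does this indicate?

triad, first inversion

6 is shorthand for 6/3.
Intervals of 6/3 above the bass form a triad; the bass is the third, so this is first inversion.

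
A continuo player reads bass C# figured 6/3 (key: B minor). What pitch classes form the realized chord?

A third above C# in this key is E.
A sixth above C# in this key is A.
Together with the bass C#, this spells A major in first inversion.

C#, E, A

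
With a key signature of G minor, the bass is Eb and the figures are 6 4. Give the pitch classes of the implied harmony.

Eb, A, C

A fourth above Eb in this key is A.
A sixth above Eb in this key is C.
Together with the bass Eb, this spells A diminished in second inversion.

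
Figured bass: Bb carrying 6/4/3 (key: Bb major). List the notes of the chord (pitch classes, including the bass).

A third above Bb in this key is D.
A fourth above Bb in this key is Eb.
A sixth above Bb in this key is G.
Together with the bass Bb, this spells Eb major seventh in second inversion.

Bb, D, Eb, G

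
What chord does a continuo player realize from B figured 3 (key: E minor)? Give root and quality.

B minor

The figures 3 indicate a triad in root position.
In root position the bass is the root, so the root is B.
The chord tones are B, D, F#, giving B minor.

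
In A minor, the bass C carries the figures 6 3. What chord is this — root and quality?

A minor

The figures 6 3 indicate a triad in first inversion.
In first inversion the root lies a sixth above the bass: a sixth above C in A minor is A.
The chord tones are C, E, A, giving A minor.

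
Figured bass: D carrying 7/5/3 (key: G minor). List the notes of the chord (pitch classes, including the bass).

A third above D in this key is F.
A fifth above D in this key is A.
A seventh above D in this key is C.
Together with the bass D, this spells D minor seventh in root position.

D, F, A, C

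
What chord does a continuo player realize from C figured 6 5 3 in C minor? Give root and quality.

Ab major seventh

The figures 6 5 3 indicate a seventh chord in first inversion.
In first inversion the root lies a sixth above the bass: a sixth above C in C minor is Ab.
The chord tones are C, Eb, G, Ab, giving Ab major seventh.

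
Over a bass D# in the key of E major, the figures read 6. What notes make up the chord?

The written figures 6 are shorthand for 6/3: the 3 is implied.
A third above D# in this key is F#.
A sixth above D# in this key is B.
Together with the bass D#, this spells B major in first inversion.

D#, F#, B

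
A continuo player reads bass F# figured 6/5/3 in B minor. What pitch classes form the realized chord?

F#, A, C#, D

A third above F# in this key is A.
A fifth above F# in this key is C#.
A sixth above F# in this key is D.
Together with the bass F#, this spells D major seventh in first inversion.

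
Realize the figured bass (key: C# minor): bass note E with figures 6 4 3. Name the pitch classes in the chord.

E, G#, A, C#

A third above E in this key is G#.
A fourth above E in this key is A.
A sixth above E in this key is C#.
Together with the bass E, this spells A major seventh in second inversion.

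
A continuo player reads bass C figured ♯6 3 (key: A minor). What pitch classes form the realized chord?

C, E, A#

A third above C in this key is E.
A sixth above C in this key is A, raised to A# by the sharp.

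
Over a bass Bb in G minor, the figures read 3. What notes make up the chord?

Bb, D, F

The written figures 3 are shorthand for 5/3: the 5 is implied.
A third above Bb in this key is D.
A fifth above Bb in this key is F.
Together with the bass Bb, this spells Bb major in root position.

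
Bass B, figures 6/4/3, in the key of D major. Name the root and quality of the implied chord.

E minor seventh

The figures 6/4/3 indicate a seventh chord in second inversion.
In second inversion the root lies a fourth above the bass: a fourth above B in D major is E.
The chord tones are B, D, E, G, giving E minor seventh.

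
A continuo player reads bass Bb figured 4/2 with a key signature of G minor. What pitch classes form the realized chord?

The written figures 4/2 are shorthand for 6/4/2: the 6 is implied.
A second above Bb in this key is C.
A fourth above Bb in this key is Eb.
A sixth above Bb in this key is G.
Together with the bass Bb, this spells C minor seventh in third inversion.

Bb, C, Eb, G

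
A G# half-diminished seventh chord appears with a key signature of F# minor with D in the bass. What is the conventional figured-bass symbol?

4/3

D is the fifth of G# half-diminished seventh, so the chord is in second inversion.
A seventh chord in second inversion is figured 6/4/3, conventionally abbreviated 4/3.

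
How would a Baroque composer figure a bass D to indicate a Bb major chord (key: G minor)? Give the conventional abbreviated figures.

D is the third of Bb major, so the chord is in first inversion.
A triad in first inversion is figured 6/3, conventionally abbreviated 6.

6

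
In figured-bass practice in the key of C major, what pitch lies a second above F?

Counting 1 letter step above F lands on G; in C major, that letter is G.

G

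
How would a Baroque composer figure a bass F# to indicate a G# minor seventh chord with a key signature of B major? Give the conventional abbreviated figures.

F# is the seventh of G# minor seventh, so the chord is in third inversion.
A seventh chord in third inversion is figured 6/4/2, conventionally abbreviated 4/2.

4/2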